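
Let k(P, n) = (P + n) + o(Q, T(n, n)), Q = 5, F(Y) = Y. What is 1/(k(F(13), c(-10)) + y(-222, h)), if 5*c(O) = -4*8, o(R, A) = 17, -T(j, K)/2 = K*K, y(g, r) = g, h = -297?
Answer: -5/992 ≈ -0.0050403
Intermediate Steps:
T(j, K) = -2*K² (T(j, K) = -2*K*K = -2*K²)
c(O) = -32/5 (c(O) = (-4*8)/5 = (⅕)*(-32) = -32/5)
k(P, n) = 17 + P + n (k(P, n) = (P + n) + 17 = 17 + P + n)
1/(k(F(13), c(-10)) + y(-222, h)) = 1/((17 + 13 - 32/5) - 222) = 1/(118/5 - 222) = 1/(-992/5) = -5/992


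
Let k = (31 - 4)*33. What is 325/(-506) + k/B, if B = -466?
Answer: -150574/58949 ≈ -2.5543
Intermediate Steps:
k = 891 (k = 27*33 = 891)
325/(-506) + k/B = 325/(-506) + 891/(-466) = 325*(-1/506) + 891*(-1/466) = -325/506 - 891/466 = -150574/58949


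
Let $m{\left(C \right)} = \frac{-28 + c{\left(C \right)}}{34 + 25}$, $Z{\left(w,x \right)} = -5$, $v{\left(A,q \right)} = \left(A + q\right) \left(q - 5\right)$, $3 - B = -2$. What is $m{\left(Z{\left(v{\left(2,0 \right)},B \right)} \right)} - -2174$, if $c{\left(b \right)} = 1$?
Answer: $\frac{128239}{59} \approx 2173.5$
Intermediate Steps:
$B = 5$ ($B = 3 - -2 = 3 + 2 = 5$)
$v{\left(A,q \right)} = \left(-5 + q\right) \left(A + q\right)$ ($v{\left(A,q \right)} = \left(A + q\right) \left(-5 + q\right) = \left(-5 + q\right) \left(A + q\right)$)
$m{\left(C \right)} = - \frac{27}{59}$ ($m{\left(C \right)} = \frac{-28 + 1}{34 + 25} = - \frac{27}{59}$)
$m{\left(Z{\left(v{\left(2,0 \right)},B \right)} \right)} - -2174 = - \frac{27}{59} - -2174 = - \frac{27}{59} + 2174 = \frac{128239}{59}$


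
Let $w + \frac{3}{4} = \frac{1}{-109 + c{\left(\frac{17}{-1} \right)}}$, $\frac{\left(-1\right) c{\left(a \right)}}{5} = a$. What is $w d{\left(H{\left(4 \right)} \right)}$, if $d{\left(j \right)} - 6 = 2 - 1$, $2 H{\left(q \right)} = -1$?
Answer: $- \frac{133}{24} \approx -5.5417$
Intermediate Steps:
$c{\left(a \right)} = - 5 a$
$H{\left(q \right)} = - \frac{1}{2}$ ($H{\left(q \right)} = \frac{1}{2} \left(-1\right) = - \frac{1}{2}$)
$d{\left(j \right)} = 7$ ($d{\left(j \right)} = 6 + \left(2 - 1\right) = 6 + 1 = 7$)
$w = - \frac{19}{24}$ ($w = - \frac{3}{4} + \frac{1}{-109 - 5 \frac{17}{-1}} = - \frac{3}{4} + \frac{1}{-109 - 5 \cdot 17 \left(-1\right)} = - \frac{3}{4} + \frac{1}{-109 - -85} = - \frac{3}{4} + \frac{1}{-109 + 85} = - \frac{3}{4} + \frac{1}{-24} = - \frac{3}{4} - \frac{1}{24} = - \frac{19}{24} \approx -0.79167$)
$w d{\left(H{\left(4 \right)} \right)} = \left(- \frac{19}{24}\right) 7 = - \frac{133}{24}$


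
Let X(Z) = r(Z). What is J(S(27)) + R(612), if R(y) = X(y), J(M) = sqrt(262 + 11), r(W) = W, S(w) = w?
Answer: 612 + sqrt(273) ≈ 628.52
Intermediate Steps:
X(Z) = Z
J(M) = sqrt(273)
R(y) = y
J(S(27)) + R(612) = sqrt(273) + 612 = 612 + sqrt(273)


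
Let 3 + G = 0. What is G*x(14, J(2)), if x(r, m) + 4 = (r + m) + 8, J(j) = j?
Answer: -60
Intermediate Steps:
G = -3 (G = -3 + 0 = -3)
x(r, m) = 4 + m + r (x(r, m) = -4 + ((r + m) + 8) = -4 + ((m + r) + 8) = -4 + (8 + m + r) = 4 + m + r)
G*x(14, J(2)) = -3*(4 + 2 + 14) = -3*20 = -60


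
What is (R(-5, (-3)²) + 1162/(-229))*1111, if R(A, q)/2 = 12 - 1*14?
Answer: -2308658/229 ≈ -10081.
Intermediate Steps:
R(A, q) = -4 (R(A, q) = 2*(12 - 1*14) = 2*(12 - 14) = 2*(-2) = -4)
(R(-5, (-3)²) + 1162/(-229))*1111 = (-4 + 1162/(-229))*1111 = (-4 + 1162*(-1/229))*1111 = (-4 - 1162/229)*1111 = -2078/229*1111 = -2308658/229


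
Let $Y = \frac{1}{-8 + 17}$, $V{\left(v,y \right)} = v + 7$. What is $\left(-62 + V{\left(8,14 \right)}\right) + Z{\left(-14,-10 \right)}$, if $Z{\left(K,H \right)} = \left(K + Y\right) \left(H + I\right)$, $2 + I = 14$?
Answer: $- \frac{673}{9} \approx -74.778$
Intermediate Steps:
$I = 12$ ($I = -2 + 14 = 12$)
$V{\left(v,y \right)} = 7 + v$
$Y = \frac{1}{9} \approx 0.11111$
$Z{\left(K,H \right)} = \left(12 + H\right) \left(\frac{1}{9} + K\right)$ ($Z{\left(K,H \right)} = \left(K + \frac{1}{9}\right) \left(H + 12\right) = \left(\frac{1}{9} + K\right) \left(12 + H\right) = \left(12 + H\right) \left(\frac{1}{9} + K\right)$)
$\left(-62 + V{\left(8,14 \right)}\right) + Z{\left(-14,-10 \right)} = \left(-62 + \left(7 + 8\right)\right) + \left(\frac{4}{3} + 12 \left(-14\right) + \frac{1}{9} \left(-10\right) - -140\right) = \left(-62 + 15\right) + \left(\frac{4}{3} - 168 - \frac{10}{9} + 140\right) = -47 - \frac{250}{9} = - \frac{673}{9}$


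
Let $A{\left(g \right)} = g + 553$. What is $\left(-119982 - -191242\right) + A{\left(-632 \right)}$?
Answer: $71181$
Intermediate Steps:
$A{\left(g \right)} = 553 + g$
$\left(-119982 - -191242\right) + A{\left(-632 \right)} = \left(-119982 - -191242\right) + \left(553 - 632\right) = \left(-119982 + 191242\right) - 79 = 71260 - 79 = 71181$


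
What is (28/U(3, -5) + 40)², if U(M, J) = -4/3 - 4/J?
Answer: 625/4 ≈ 156.25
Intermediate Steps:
U(M, J) = -4/3 - 4/J (U(M, J) = -4*⅓ - 4/J = -4/3 - 4/J)
(28/U(3, -5) + 40)² = (28/(-4/3 - 4/(-5)) + 40)² = (28/(-4/3 - 4*(-⅕)) + 40)² = (28/(-4/3 + ⅘) + 40)² = (28/(-8/15) + 40)² = (28*(-15/8) + 40)² = (-105/2 + 40)² = (-25/2)² = 625/4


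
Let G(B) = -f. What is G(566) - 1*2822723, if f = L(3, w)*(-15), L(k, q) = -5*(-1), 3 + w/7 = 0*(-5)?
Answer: -2822648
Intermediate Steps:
w = -21 (w = -21 + 7*(0*(-5)) = -21 + 7*0 = -21 + 0 = -21)
L(k, q) = 5
f = -75 (f = 5*(-15) = -75)
G(B) = 75 (G(B) = -1*(-75) = 75)
G(566) - 1*2822723 = 75 - 1*2822723 = 75 - 2822723 = -2822648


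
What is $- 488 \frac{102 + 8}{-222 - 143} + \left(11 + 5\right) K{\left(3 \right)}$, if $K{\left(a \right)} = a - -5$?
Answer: $\frac{20080}{73} \approx 275.07$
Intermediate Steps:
$K{\left(a \right)} = 5 + a$ ($K{\left(a \right)} = a + 5 = 5 + a$)
$- 488 \frac{102 + 8}{-222 - 143} + \left(11 + 5\right) K{\left(3 \right)} = - 488 \frac{102 + 8}{-222 - 143} + \left(11 + 5\right) \left(5 + 3\right) = - 488 \frac{110}{-365} + 16 \cdot 8 = - 488 \cdot 110 \left(- \frac{1}{365}\right) + 128 = \left(-488\right) \left(- \frac{22}{73}\right) + 128 = \frac{10736}{73} + 128 = \frac{20080}{73}$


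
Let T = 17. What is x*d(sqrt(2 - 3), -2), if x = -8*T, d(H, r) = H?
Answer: -136*I ≈ -136.0*I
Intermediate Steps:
x = -136 (x = -8*17 = -136)
x*d(sqrt(2 - 3), -2) = -136*sqrt(2 - 3) = -136*I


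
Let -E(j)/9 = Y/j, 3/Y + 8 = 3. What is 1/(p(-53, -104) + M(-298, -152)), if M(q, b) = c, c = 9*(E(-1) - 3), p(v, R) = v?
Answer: -5/643 ≈ -0.0077761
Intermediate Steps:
Y = -⅗ (Y = 3/(-8 + 3) = 3/(-5) = 3*(-⅕) = -⅗ ≈ -0.60000)
E(j) = 27/(5*j) (E(j) = -(-27)/(5*j) = 27/(5*j))
c = -378/5 (c = 9*((27/5)/(-1) - 3) = 9*((27/5)*(-1) - 3) = 9*(-27/5 - 3) = 9*(-42/5) = -378/5 ≈ -75.600)
M(q, b) = -378/5
1/(p(-53, -104) + M(-298, -152)) = 1/(-53 - 378/5) = 1/(-643/5) = -5/643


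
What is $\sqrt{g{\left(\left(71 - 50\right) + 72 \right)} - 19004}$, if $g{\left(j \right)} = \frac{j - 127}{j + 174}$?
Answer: $\frac{i \sqrt{1354785234}}{267} \approx 137.86 i$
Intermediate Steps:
$g{\left(j \right)} = \frac{-127 + j}{174 + j}$
$\sqrt{g{\left(\left(71 - 50\right) + 72 \right)} - 19004} = \sqrt{\frac{-127 + \left(\left(71 - 50\right) + 72\right)}{174 + \left(\left(71 - 50\right) + 72\right)} - 19004} = \sqrt{\frac{-127 + \left(21 + 72\right)}{174 + \left(21 + 72\right)} - 19004} = \sqrt{\frac{-127 + 93}{174 + 93} - 19004} = \sqrt{\frac{1}{267} \left(-34\right) - 19004} = \sqrt{- \frac{34}{267} - 19004} = \sqrt{- \frac{5074102}{267}} = \frac{i \sqrt{1354785234}}{267}$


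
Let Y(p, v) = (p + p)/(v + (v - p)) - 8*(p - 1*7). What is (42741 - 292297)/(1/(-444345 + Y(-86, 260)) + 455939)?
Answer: -8385779670521/15320825775292 ≈ -0.54735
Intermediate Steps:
Y(p, v) = 56 - 8*p + 2*p/(-p + 2*v) (Y(p, v) = (2*p)/(-p + 2*v) - 8*(p - 7) = 2*p/(-p + 2*v) - 8*(-7 + p) = 2*p/(-p + 2*v) + (56 - 8*p) = 56 - 8*p + 2*p/(-p + 2*v))
(42741 - 292297)/(1/(-444345 + Y(-86, 260)) + 455939) = (42741 - 292297)/(1/(-444345 + 2*(-56*260 - 4*(-86)**2 + 27*(-86) + 8*(-86)*260)/(-86 - 2*260)) + 455939) = -249556/(1/(-444345 + 2*(-14560 - 4*7396 - 2322 - 178880)/(-86 - 520)) + 455939) = -249556/(1/(-444345 + 2*(-14560 - 29584 - 2322 - 178880)/(-606)) + 455939) = -249556/(1/(-444345 + 2*(-1/606)*(-225346)) + 455939) = -249556/(1/(-444345 + 225346/303) + 455939) = -249556/(1/(-134411189/303) + 455939) = -249556/(-303/134411189 + 455939) = -249556/61283303101168/134411189 = -249556*134411189/61283303101168 = -8385779670521/15320825775292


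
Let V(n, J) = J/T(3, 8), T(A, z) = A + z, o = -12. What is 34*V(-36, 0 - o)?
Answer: 408/11 ≈ 37.091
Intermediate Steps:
V(n, J) = J/11 (V(n, J) = J/(3 + 8) = J/11)
34*V(-36, 0 - o) = 34*((0 - 1*(-12))/11) = 34*((0 + 12)/11) = 34*((1/11)*12) = 34*(12/11) = 408/11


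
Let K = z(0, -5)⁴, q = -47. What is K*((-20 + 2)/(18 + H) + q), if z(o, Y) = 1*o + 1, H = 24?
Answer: -332/7 ≈ -47.429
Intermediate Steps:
z(o, Y) = 1 + o (z(o, Y) = o + 1 = 1 + o)
K = 1 (K = (1 + 0)⁴ = 1⁴ = 1)
K*((-20 + 2)/(18 + H) + q) = 1*((-20 + 2)/(18 + 24) - 47) = 1*(-18/42 - 47) = 1*(-18*1/42 - 47) = 1*(-3/7 - 47) = 1*(-332/7) = -332/7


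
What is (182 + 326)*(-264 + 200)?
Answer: -32512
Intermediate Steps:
(182 + 326)*(-264 + 200) = 508*(-64) = -32512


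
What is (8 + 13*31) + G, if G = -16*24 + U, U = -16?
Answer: 11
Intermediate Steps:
G = -400 (G = -16*24 - 16 = -384 - 16 = -400)
(8 + 13*31) + G = (8 + 13*31) - 400 = (8 + 403) - 400 = 411 - 400 = 11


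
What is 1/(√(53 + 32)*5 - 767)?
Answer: -767/586164 - 5*√85/586164 ≈ -0.0013872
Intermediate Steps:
1/(√(53 + 32)*5 - 767) = 1/(√85*5 - 767) = 1/(5*√85 - 767) = 1/(-767 + 5*√85)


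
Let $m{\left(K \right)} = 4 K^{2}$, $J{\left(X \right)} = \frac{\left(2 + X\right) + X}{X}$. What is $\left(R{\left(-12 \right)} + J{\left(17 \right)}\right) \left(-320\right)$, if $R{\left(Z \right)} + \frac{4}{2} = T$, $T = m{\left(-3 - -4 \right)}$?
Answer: $- \frac{22400}{17} \approx -1317.6$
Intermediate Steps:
$J{\left(X \right)} = \frac{2 + 2 X}{X}$
$T = 4$ ($T = 4 \left(-3 - -4\right)^{2} = 4 \left(-3 + 4\right)^{2} = 4 \cdot 1^{2} = 4 \cdot 1 = 4$)
$R{\left(Z \right)} = 2$ ($R{\left(Z \right)} = -2 + 4 = 2$)
$\left(R{\left(-12 \right)} + J{\left(17 \right)}\right) \left(-320\right) = \left(2 + \left(2 + \frac{2}{17}\right)\right) \left(-320\right) = \left(2 + \frac{36}{17}\right) \left(-320\right) = \frac{70}{17} \left(-320\right) = - \frac{22400}{17}$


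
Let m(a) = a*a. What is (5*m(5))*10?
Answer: 1250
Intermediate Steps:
m(a) = a²
(5*m(5))*10 = (5*5²)*10 = (5*25)*10 = 125*10 = 1250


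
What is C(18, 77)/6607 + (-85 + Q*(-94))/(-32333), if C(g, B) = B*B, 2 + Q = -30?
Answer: 172390096/213624131 ≈ 0.80698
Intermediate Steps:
Q = -32 (Q = -2 - 30 = -32)
C(g, B) = B²
C(18, 77)/6607 + (-85 + Q*(-94))/(-32333) = 77²/6607 + (-85 - 32*(-94))/(-32333) = 5929*(1/6607) + (-85 + 3008)*(-1/32333) = 5929/6607 + 2923*(-1/32333) = 5929/6607 - 2923/32333 = 172390096/213624131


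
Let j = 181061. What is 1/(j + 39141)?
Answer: 1/220202 ≈ 4.5413e-6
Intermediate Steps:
1/(j + 39141) = 1/(181061 + 39141) = 1/220202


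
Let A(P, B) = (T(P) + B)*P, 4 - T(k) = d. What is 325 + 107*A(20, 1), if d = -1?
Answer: 13165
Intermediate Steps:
T(k) = 5 (T(k) = 4 - 1*(-1) = 4 + 1 = 5)
A(P, B) = P*(5 + B) (A(P, B) = (5 + B)*P = P*(5 + B))
325 + 107*A(20, 1) = 325 + 107*(20*(5 + 1)) = 325 + 107*(20*6) = 325 + 107*120 = 325 + 12840 = 13165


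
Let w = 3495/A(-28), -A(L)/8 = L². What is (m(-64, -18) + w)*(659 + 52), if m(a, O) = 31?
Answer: 135756207/6272 ≈ 21645.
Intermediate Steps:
A(L) = -8*L²
w = -3495/6272 (w = 3495/((-8*(-28)²)) = 3495/((-8*784)) = 3495/(-6272) = 3495*(-1/6272) = -3495/6272 ≈ -0.55724)
(m(-64, -18) + w)*(659 + 52) = (31 - 3495/6272)*(659 + 52) = (190937/6272)*711 = 135756207/6272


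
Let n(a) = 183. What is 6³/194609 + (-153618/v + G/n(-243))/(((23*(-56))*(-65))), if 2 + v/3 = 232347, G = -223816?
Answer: -4676544033380281/346375021526979900 ≈ -0.013501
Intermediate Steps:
v = 697035 (v = -6 + 3*232347 = -6 + 697041 = 697035)
6³/194609 + (-153618/v + G/n(-243))/(((23*(-56))*(-65))) = 6³/194609 + (-153618/697035 - 223816/183)/(((23*(-56))*(-65))) = 216*(1/194609) + (-153618*1/697035 - 223816*1/183)/((-1288*(-65))) = 216/194609 + (-51206/232345 - 223816/183)/83720 = 216/194609 - 52011899218/42519135*1/83720 = 216/194609 - 26005949609/1779850991100 = -4676544033380281/346375021526979900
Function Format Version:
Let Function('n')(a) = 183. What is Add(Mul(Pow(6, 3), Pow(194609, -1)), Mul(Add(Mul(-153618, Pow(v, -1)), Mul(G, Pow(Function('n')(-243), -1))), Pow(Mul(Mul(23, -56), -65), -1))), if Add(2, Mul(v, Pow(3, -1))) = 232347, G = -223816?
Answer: Rational(-4676544033380281, 346375021526979900) ≈ -0.013501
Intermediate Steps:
v = 697035 (v = Add(-6, Mul(3, 232347)) = Add(-6, 697041) = 697035)
Add(Mul(Pow(6, 3), Pow(194609, -1)), Mul(Add(Mul(-153618, Pow(v, -1)), Mul(G, Pow(Function('n')(-243), -1))), Pow(Mul(Mul(23, -56), -65), -1))) = Add(Mul(Pow(6, 3), Pow(194609, -1)), Mul(Add(Mul(-153618, Pow(697035, -1)), Mul(-223816, Pow(183, -1))), Pow(Mul(Mul(23, -56), -65), -1))) = Add(Mul(216, Rational(1, 194609)), Mul(Add(Mul(-153618, Rational(1, 697035)), Mul(-223816, Rational(1, 183))), Pow(Mul(-1288, -65), -1))) = Add(Rational(216, 194609), Mul(Add(Rational(-51206, 232345), Rational(-223816, 183)), Pow(83720, -1))) = Add(Rational(216, 194609), Mul(Rational(-52011899218, 42519135), Rational(1, 83720))) = Add(Rational(216, 194609), Rational(-26005949609, 1779850991100)) = Rational(-4676544033380281, 346375021526979900)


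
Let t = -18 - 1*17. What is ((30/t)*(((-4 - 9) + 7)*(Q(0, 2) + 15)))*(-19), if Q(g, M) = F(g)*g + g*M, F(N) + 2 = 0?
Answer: -10260/7 ≈ -1465.7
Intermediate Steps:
F(N) = -2 (F(N) = -2 + 0 = -2)
t = -35 (t = -18 - 17 = -35)
Q(g, M) = -2*g + M*g (Q(g, M) = -2*g + g*M = -2*g + M*g)
((30/t)*(((-4 - 9) + 7)*(Q(0, 2) + 15)))*(-19) = ((30/(-35))*(((-4 - 9) + 7)*(0*(-2 + 2) + 15)))*(-19) = ((30*(-1/35))*((-13 + 7)*(0*0 + 15)))*(-19) = -(-36)*(0 + 15)/7*(-19) = -(-36)*15/7*(-19) = -6/7*(-90)*(-19) = (540/7)*(-19) = -10260/7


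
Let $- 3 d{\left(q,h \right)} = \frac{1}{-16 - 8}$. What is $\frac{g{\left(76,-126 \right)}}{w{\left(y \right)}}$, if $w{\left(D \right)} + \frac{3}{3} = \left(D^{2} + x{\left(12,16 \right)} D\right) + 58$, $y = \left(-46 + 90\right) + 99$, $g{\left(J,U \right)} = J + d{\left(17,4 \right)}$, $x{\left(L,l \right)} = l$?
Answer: $\frac{5473}{1641168} \approx 0.0033348$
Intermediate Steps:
$d{\left(q,h \right)} = \frac{1}{72}$ ($d{\left(q,h \right)} = - \frac{1}{3 \left(-16 - 8\right)} = - \frac{1}{3 \left(-24\right)} = \left(- \frac{1}{3}\right) \left(- \frac{1}{24}\right) = \frac{1}{72}$)
$g{\left(J,U \right)} = \frac{1}{72} + J$ ($g{\left(J,U \right)} = J + \frac{1}{72} = \frac{1}{72} + J$)
$y = 143$ ($y = 44 + 99 = 143$)
$w{\left(D \right)} = 57 + D^{2} + 16 D$ ($w{\left(D \right)} = -1 + \left(\left(D^{2} + 16 D\right) + 58\right) = -1 + \left(58 + D^{2} + 16 D\right) = 57 + D^{2} + 16 D$)
$\frac{g{\left(76,-126 \right)}}{w{\left(y \right)}} = \frac{\frac{1}{72} + 76}{57 + 143^{2} + 16 \cdot 143} = \frac{5473}{72 \left(57 + 20449 + 2288\right)} = \frac{5473}{72 \cdot 22794} = \frac{5473}{72} \cdot \frac{1}{22794} = \frac{5473}{1641168}$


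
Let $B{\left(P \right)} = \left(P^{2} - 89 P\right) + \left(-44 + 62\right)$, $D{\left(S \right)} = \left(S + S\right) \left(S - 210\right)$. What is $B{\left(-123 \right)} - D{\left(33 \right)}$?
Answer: $37776$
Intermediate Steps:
$D{\left(S \right)} = 2 S \left(-210 + S\right)$
$B{\left(P \right)} = 18 + P^{2} - 89 P$ ($B{\left(P \right)} = \left(P^{2} - 89 P\right) + 18 = 18 + P^{2} - 89 P$)
$B{\left(-123 \right)} - D{\left(33 \right)} = \left(18 + \left(-123\right)^{2} - -10947\right) - 2 \cdot 33 \left(-210 + 33\right) = \left(18 + 15129 + 10947\right) - 2 \cdot 33 \left(-177\right) = 26094 - -11682 = 26094 + 11682 = 37776$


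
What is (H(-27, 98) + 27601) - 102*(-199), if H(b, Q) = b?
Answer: 47872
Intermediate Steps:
(H(-27, 98) + 27601) - 102*(-199) = (-27 + 27601) - 102*(-199) = 27574 + 20298 = 47872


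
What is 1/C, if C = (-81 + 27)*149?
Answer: -1/8046 ≈ -0.00012429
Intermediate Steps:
C = -8046 (C = -54*149 = -8046)
1/C = 1/(-8046) = -1/8046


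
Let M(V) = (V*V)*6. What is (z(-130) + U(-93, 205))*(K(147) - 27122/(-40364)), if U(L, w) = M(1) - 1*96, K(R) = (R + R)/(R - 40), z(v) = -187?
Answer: -2045516195/2159474 ≈ -947.23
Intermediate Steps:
M(V) = 6*V**2 (M(V) = V**2*6 = 6*V**2)
K(R) = 2*R/(-40 + R) (K(R) = (2*R)/(-40 + R) = 2*R/(-40 + R))
U(L, w) = -90 (U(L, w) = 6*1**2 - 1*96 = 6*1 - 96 = 6 - 96 = -90)
(z(-130) + U(-93, 205))*(K(147) - 27122/(-40364)) = (-187 - 90)*(2*147/(-40 + 147) - 27122/(-40364)) = -277*(2*147/107 - 27122*(-1/40364)) = -277*(2*147*(1/107) + 13561/20182) = -277*(294/107 + 13561/20182) = -277*7384535/2159474 = -2045516195/2159474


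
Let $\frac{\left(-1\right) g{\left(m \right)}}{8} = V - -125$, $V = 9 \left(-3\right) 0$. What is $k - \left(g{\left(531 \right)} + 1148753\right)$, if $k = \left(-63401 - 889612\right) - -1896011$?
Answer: $-204755$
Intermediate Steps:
$k = 942998$ ($k = -953013 + 1896011 = 942998$)
$V = 0$ ($V = \left(-27\right) 0 = 0$)
$g{\left(m \right)} = -1000$ ($g{\left(m \right)} = - 8 \left(0 - -125\right) = - 8 \left(0 + 125\right) = \left(-8\right) 125 = -1000$)
$k - \left(g{\left(531 \right)} + 1148753\right) = 942998 - \left(-1000 + 1148753\right) = 942998 - 1147753 = -204755$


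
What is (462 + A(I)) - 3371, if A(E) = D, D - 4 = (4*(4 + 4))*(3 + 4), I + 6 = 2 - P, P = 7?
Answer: -2681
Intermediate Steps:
I = -11 (I = -6 + (2 - 1*7) = -6 + (2 - 7) = -6 - 5 = -11)
D = 228 (D = 4 + (4*(4 + 4))*(3 + 4) = 4 + (4*8)*7 = 4 + 32*7 = 4 + 224 = 228)
A(E) = 228
(462 + A(I)) - 3371 = (462 + 228) - 3371 = 690 - 3371 = -2681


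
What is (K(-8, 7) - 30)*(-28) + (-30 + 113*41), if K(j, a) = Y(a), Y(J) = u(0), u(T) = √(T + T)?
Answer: 5443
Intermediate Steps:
u(T) = √2*√T (u(T) = √(2*T) = √2*√T)
Y(J) = 0 (Y(J) = √2*√0 = √2*0 = 0)
K(j, a) = 0
(K(-8, 7) - 30)*(-28) + (-30 + 113*41) = (0 - 30)*(-28) + (-30 + 113*41) = -30*(-28) + (-30 + 4633) = 840 + 4603 = 5443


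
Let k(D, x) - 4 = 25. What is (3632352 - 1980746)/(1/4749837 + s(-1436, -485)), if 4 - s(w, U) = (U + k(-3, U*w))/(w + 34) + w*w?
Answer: -5499246361043622/6866016299143939 ≈ -0.80094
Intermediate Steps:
k(D, x) = 29 (k(D, x) = 4 + 25 = 29)
s(w, U) = 4 - w**2 - (29 + U)/(34 + w) (s(w, U) = 4 - ((U + 29)/(w + 34) + w*w) = 4 - ((29 + U)/(34 + w) + w**2) = 4 - (w**2 + (29 + U)/(34 + w)) = 4 + (-w**2 - (29 + U)/(34 + w)) = 4 - w**2 - (29 + U)/(34 + w))
(3632352 - 1980746)/(1/4749837 + s(-1436, -485)) = (3632352 - 1980746)/(1/4749837 + (107 - 1*(-485) - 1*(-1436)**3 - 34*(-1436)**2 + 4*(-1436))/(34 - 1436)) = 1651606/(1/4749837 + (107 + 485 - 1*(-2961169856) - 34*2062096 - 5744)/(-1402)) = 1651606/(1/4749837 - (107 + 485 + 2961169856 - 70111264 - 5744)/1402) = 1651606/(1/4749837 - 1/1402*2891053440) = 1651606/(1/4749837 - 1445526720/701) = 1651606/(-6866016299143939/3329635737) = 1651606*(-3329635737/6866016299143939) = -5499246361043622/6866016299143939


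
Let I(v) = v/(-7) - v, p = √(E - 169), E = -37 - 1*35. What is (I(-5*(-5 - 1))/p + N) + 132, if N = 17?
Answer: 149 + 240*I*√241/1687 ≈ 149.0 + 2.2085*I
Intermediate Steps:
E = -72 (E = -37 - 35 = -72)
p = I*√241 (p = √(-72 - 169) = √(-241) = I*√241 ≈ 15.524*I)
I(v) = -8*v/7 (I(v) = v*(-⅐) - v = -v/7 - v = -8*v/7)
(I(-5*(-5 - 1))/p + N) + 132 = ((-(-40)*(-5 - 1)/7)/((I*√241)) + 17) + 132 = ((-(-40)*(-6)/7)*(-I*√241/241) + 17) + 132 = ((-8/7*30)*(-I*√241/241) + 17) + 132 = (-(-240)*I*√241/1687 + 17) + 132 = (240*I*√241/1687 + 17) + 132 = (17 + 240*I*√241/1687) + 132 = 149 + 240*I*√241/1687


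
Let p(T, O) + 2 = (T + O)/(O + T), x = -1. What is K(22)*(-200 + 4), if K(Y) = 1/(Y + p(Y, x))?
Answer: -28/3 ≈ -9.3333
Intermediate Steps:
p(T, O) = -1 (p(T, O) = -2 + (T + O)/(O + T) = -2 + (O + T)/(O + T) = -2 + 1 = -1)
K(Y) = 1/(-1 + Y) (K(Y) = 1/(Y - 1) = 1/(-1 + Y))
K(22)*(-200 + 4) = (-200 + 4)/(-1 + 22) = -196/21 = (1/21)*(-196) = -28/3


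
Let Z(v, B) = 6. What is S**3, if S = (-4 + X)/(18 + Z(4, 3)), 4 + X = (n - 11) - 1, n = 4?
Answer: -8/27 ≈ -0.29630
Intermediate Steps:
X = -12 (X = -4 + ((4 - 11) - 1) = -4 + (-7 - 1) = -4 - 8 = -12)
S = -2/3 (S = (-4 - 12)/(18 + 6) = -16/24 = -16*1/24 = -2/3 ≈ -0.66667)
S**3 = (-2/3)**3 = -8/27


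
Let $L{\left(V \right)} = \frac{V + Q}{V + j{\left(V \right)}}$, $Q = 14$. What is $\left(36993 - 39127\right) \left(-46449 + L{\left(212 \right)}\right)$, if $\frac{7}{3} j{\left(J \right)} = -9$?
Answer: $\frac{144417619874}{1457} \approx 9.912 \cdot 10^{7}$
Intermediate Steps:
$j{\left(J \right)} = - \frac{27}{7}$ ($j{\left(J \right)} = \frac{3}{7} \left(-9\right) = - \frac{27}{7}$)
$L{\left(V \right)} = \frac{14 + V}{- \frac{27}{7} + V}$ ($L{\left(V \right)} = \frac{V + 14}{V - \frac{27}{7}} = \frac{14 + V}{- \frac{27}{7} + V}$)
$\left(36993 - 39127\right) \left(-46449 + L{\left(212 \right)}\right) = \left(36993 - 39127\right) \left(-46449 + \frac{7 \left(14 + 212\right)}{-27 + 7 \cdot 212}\right) = - 2134 \left(-46449 + 7 \frac{1}{-27 + 1484} \cdot 226\right) = - 2134 \left(-46449 + 7 \cdot \frac{1}{1457} \cdot 226\right) = - 2134 \left(-46449 + \frac{1582}{1457}\right) = \left(-2134\right) \left(- \frac{67674611}{1457}\right) = \frac{144417619874}{1457}$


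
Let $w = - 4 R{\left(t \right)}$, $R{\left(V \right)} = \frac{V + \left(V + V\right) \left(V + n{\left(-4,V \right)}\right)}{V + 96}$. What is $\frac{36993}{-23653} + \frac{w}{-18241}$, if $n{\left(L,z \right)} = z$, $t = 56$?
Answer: $- \frac{12671983047}{8197633087} \approx -1.5458$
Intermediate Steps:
$R{\left(V \right)} = \frac{V + 4 V^{2}}{96 + V}$ ($R{\left(V \right)} = \frac{V + \left(V + V\right) \left(V + V\right)}{V + 96} = \frac{V + 2 V 2 V}{96 + V} = \frac{V + 4 V^{2}}{96 + V}$)
$w = - \frac{6300}{19}$ ($w = - 4 \frac{56 \left(1 + 4 \cdot 56\right)}{96 + 56} = - 4 \frac{56 \left(1 + 224\right)}{152} = - 4 \cdot 56 \cdot \frac{1}{152} \cdot 225 = \left(-4\right) \frac{1575}{19} = - \frac{6300}{19} \approx -331.58$)
$\frac{36993}{-23653} + \frac{w}{-18241} = \frac{36993}{-23653} - \frac{6300}{19 \left(-18241\right)} = 36993 \left(- \frac{1}{23653}\right) - - \frac{6300}{346579} = - \frac{36993}{23653} + \frac{6300}{346579} = - \frac{12671983047}{8197633087}$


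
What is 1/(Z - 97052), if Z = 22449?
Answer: -1/74603 ≈ -1.3404e-5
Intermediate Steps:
1/(Z - 97052) = 1/(22449 - 97052) = 1/(-74603) = -1/74603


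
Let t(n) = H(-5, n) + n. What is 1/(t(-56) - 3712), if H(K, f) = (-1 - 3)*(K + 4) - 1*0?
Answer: -1/3764 ≈ -0.00026567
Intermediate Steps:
H(K, f) = -16 - 4*K (H(K, f) = -4*(4 + K) + 0 = (-16 - 4*K) + 0 = -16 - 4*K)
t(n) = 4 + n (t(n) = (-16 - 4*(-5)) + n = (-16 + 20) + n = 4 + n)
1/(t(-56) - 3712) = 1/((4 - 56) - 3712) = 1/(-52 - 3712) = 1/(-3764) = -1/3764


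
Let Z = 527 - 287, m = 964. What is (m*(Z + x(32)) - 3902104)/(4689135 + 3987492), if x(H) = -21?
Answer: -3690988/8676627 ≈ -0.42539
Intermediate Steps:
Z = 240
(m*(Z + x(32)) - 3902104)/(4689135 + 3987492) = (964*(240 - 21) - 3902104)/(4689135 + 3987492) = (964*219 - 3902104)/8676627 = (211116 - 3902104)*(1/8676627) = -3690988*1/8676627 = -3690988/8676627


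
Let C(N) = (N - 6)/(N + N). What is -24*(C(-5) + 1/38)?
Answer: -2568/95 ≈ -27.032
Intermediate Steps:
C(N) = (-6 + N)/(2*N) (C(N) = (-6 + N)/((2*N)) = (-6 + N)*(1/(2*N)) = (-6 + N)/(2*N))
-24*(C(-5) + 1/38) = -24*((1/2)*(-6 - 5)/(-5) + 1/38) = -24*((1/2)*(-1/5)*(-11) + 1/38) = -24*(11/10 + 1/38) = -24*107/95 = -2568/95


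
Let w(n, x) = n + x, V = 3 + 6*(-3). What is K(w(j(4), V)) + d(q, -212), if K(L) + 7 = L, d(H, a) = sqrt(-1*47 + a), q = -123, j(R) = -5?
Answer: -27 + I*sqrt(259) ≈ -27.0 + 16.093*I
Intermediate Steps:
V = -15 (V = 3 - 18 = -15)
d(H, a) = sqrt(-47 + a)
K(L) = -7 + L
K(w(j(4), V)) + d(q, -212) = (-7 + (-5 - 15)) + sqrt(-47 - 212) = (-7 - 20) + sqrt(-259) = -27 + I*sqrt(259)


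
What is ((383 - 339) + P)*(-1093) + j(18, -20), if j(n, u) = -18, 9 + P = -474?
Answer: 479809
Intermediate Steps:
P = -483 (P = -9 - 474 = -483)
((383 - 339) + P)*(-1093) + j(18, -20) = ((383 - 339) - 483)*(-1093) - 18 = (44 - 483)*(-1093) - 18 = -439*(-1093) - 18 = 479827 - 18 = 479809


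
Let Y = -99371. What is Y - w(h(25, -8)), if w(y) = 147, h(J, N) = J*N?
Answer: -99518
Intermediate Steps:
Y - w(h(25, -8)) = -99371 - 1*147 = -99371 - 147 = -99518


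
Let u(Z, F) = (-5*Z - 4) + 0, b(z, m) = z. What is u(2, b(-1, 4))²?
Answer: 196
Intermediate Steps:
u(Z, F) = -4 - 5*Z (u(Z, F) = (-4 - 5*Z) + 0 = -4 - 5*Z)
u(2, b(-1, 4))² = (-4 - 5*2)² = (-4 - 10)² = (-14)² = 196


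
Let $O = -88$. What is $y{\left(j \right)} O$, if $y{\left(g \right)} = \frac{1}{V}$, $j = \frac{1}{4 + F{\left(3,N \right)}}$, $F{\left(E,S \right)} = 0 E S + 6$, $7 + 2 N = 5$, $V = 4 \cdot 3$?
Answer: $- \frac{22}{3} \approx -7.3333$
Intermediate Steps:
$V = 12$
$N = -1$ ($N = - \frac{7}{2} + \frac{1}{2} \cdot 5 = - \frac{7}{2} + \frac{5}{2} = -1$)
$F{\left(E,S \right)} = 6$ ($F{\left(E,S \right)} = 0 S + 6 = 0 + 6 = 6$)
$j = \frac{1}{10}$ ($j = \frac{1}{4 + 6} = \frac{1}{10} \approx 0.1$)
$y{\left(g \right)} = \frac{1}{12}$
$y{\left(j \right)} O = \frac{1}{12} \left(-88\right) = - \frac{22}{3}$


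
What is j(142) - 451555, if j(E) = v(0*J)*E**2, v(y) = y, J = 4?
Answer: -451555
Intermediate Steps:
j(E) = 0 (j(E) = (0*4)*E**2 = 0*E**2 = 0)
j(142) - 451555 = 0 - 451555 = -451555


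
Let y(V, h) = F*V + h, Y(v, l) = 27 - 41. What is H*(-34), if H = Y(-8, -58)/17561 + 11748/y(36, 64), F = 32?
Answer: -51572401/157016 ≈ -328.45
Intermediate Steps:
Y(v, l) = -14
y(V, h) = h + 32*V (y(V, h) = 32*V + h = h + 32*V)
H = 51572401/5338544 (H = -14/17561 + 11748/(64 + 32*36) = -14*1/17561 + 11748/(64 + 1152) = -14/17561 + 11748/1216 = -14/17561 + 11748*(1/1216) = -14/17561 + 2937/304 = 51572401/5338544 ≈ 9.6604)
H*(-34) = (51572401/5338544)*(-34) = -51572401/157016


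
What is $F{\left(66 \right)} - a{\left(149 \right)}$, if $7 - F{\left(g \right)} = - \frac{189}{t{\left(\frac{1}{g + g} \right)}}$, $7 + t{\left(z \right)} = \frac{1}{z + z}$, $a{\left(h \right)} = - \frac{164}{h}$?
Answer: $\frac{99374}{8791} \approx 11.304$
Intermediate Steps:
$t{\left(z \right)} = -7 + \frac{1}{2 z}$ ($t{\left(z \right)} = -7 + \frac{1}{z + z} = -7 + \frac{1}{2 z}$)
$F{\left(g \right)} = 7 + \frac{189}{-7 + g}$ ($F{\left(g \right)} = 7 - - \frac{189}{-7 + \frac{1}{2 \frac{1}{g + g}}} = 7 - - \frac{189}{-7 + \frac{1}{2 \frac{1}{2 g}}} = 7 - - \frac{189}{-7 + \frac{2 g}{2}} = 7 - - \frac{189}{-7 + g} = 7 + \frac{189}{-7 + g}$)
$F{\left(66 \right)} - a{\left(149 \right)} = \frac{7 \left(20 + 66\right)}{-7 + 66} - - \frac{164}{149} = 7 \cdot \frac{1}{59} \cdot 86 - \left(-164\right) \frac{1}{149} = 7 \cdot \frac{1}{59} \cdot 86 - - \frac{164}{149} = \frac{602}{59} + \frac{164}{149} = \frac{99374}{8791}$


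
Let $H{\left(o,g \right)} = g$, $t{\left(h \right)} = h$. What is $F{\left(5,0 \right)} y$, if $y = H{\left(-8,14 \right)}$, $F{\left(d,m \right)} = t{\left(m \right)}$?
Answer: $0$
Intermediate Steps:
$F{\left(d,m \right)} = m$
$y = 14$
$F{\left(5,0 \right)} y = 0 \cdot 14 = 0$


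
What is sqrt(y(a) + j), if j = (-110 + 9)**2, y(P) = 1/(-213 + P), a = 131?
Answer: sqrt(68591442)/82 ≈ 101.00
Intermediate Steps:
j = 10201 (j = (-101)**2 = 10201)
sqrt(y(a) + j) = sqrt(1/(-213 + 131) + 10201) = sqrt(1/(-82) + 10201) = sqrt(-1/82 + 10201) = sqrt(836481/82) = sqrt(68591442)/82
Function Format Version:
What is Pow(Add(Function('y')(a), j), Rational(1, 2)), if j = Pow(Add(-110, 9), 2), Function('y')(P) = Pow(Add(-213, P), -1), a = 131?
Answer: Mul(Rational(1, 82), Pow(68591442, Rational(1, 2))) ≈ 101.00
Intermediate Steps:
j = 10201 (j = Pow(-101, 2) = 10201)
Pow(Add(Function('y')(a), j), Rational(1, 2)) = Pow(Add(Pow(Add(-213, 131), -1), 10201), Rational(1, 2)) = Pow(Add(Pow(-82, -1), 10201), Rational(1, 2)) = Pow(Add(Rational(-1, 82), 10201), Rational(1, 2)) = Pow(Rational(836481, 82), Rational(1, 2)) = Mul(Rational(1, 82), Pow(68591442, Rational(1, 2)))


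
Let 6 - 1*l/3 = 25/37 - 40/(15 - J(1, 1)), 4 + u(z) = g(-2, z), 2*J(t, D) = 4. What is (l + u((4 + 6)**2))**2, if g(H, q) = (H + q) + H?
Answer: 3178140625/231361 ≈ 13737.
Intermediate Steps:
J(t, D) = 2 (J(t, D) = (1/2)*4 = 2)
g(H, q) = q + 2*H
u(z) = -8 + z (u(z) = -4 + (z + 2*(-2)) = -4 + (z - 4) = -4 + (-4 + z) = -8 + z)
l = 12123/481 (l = 18 - 3*(25/37 - 40/(15 - 1*2)) = 18 - 3*(25*(1/37) - 40/(15 - 2)) = 18 - 3*(25/37 - 40/13) = 18 - 3*(-1155/481) = 18 + 3465/481 = 12123/481 ≈ 25.204)
(l + u((4 + 6)**2))**2 = (12123/481 + (-8 + (4 + 6)**2))**2 = (12123/481 + (-8 + 10**2))**2 = (12123/481 + (-8 + 100))**2 = (12123/481 + 92)**2 = (56375/481)**2 = 3178140625/231361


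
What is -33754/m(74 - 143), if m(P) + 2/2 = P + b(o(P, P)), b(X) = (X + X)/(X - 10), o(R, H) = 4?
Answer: 50631/107 ≈ 473.19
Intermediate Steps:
b(X) = 2*X/(-10 + X) (b(X) = (2*X)/(-10 + X) = 2*X/(-10 + X))
m(P) = -7/3 + P (m(P) = -1 + (P + 2*4/(-10 + 4)) = -1 + (P + 2*4/(-6)) = -1 + (P + 2*4*(-⅙)) = -1 + (P - 4/3) = -1 + (-4/3 + P) = -7/3 + P)
-33754/m(74 - 143) = -33754/(-7/3 + (74 - 143)) = -33754/(-7/3 - 69) = -33754/(-214/3) = -33754*(-3/214) = 50631/107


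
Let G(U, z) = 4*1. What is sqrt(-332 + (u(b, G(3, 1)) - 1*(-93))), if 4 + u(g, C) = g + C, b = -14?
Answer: I*sqrt(253) ≈ 15.906*I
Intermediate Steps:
G(U, z) = 4
u(g, C) = -4 + C + g (u(g, C) = -4 + (g + C) = -4 + (C + g) = -4 + C + g)
sqrt(-332 + (u(b, G(3, 1)) - 1*(-93))) = sqrt(-332 + ((-4 + 4 - 14) - 1*(-93))) = sqrt(-332 + (-14 + 93)) = sqrt(-332 + 79) = sqrt(-253) = I*sqrt(253)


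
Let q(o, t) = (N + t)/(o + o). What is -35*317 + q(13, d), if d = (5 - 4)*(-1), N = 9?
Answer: -144231/13 ≈ -11095.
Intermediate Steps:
d = -1 (d = 1*(-1) = -1)
q(o, t) = (9 + t)/(2*o) (q(o, t) = (9 + t)/(o + o) = (9 + t)/((2*o)) = (9 + t)*(1/(2*o)) = (9 + t)/(2*o))
-35*317 + q(13, d) = -35*317 + (½)*(9 - 1)/13 = -11095 + (½)*(1/13)*8 = -11095 + 4/13 = -144231/13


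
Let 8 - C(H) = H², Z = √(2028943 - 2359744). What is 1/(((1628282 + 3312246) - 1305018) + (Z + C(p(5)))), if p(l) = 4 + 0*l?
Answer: 1211834/4405625040935 - I*√330801/13216875122805 ≈ 2.7507e-7 - 4.3517e-11*I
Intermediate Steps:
Z = I*√330801 (Z = √(-330801) = I*√330801 ≈ 575.15*I)
p(l) = 4 (p(l) = 4 + 0 = 4)
C(H) = 8 - H²
1/(((1628282 + 3312246) - 1305018) + (Z + C(p(5)))) = 1/(((1628282 + 3312246) - 1305018) + (I*√330801 + (8 - 1*4²))) = 1/((4940528 - 1305018) + (I*√330801 + (8 - 1*16))) = 1/(3635510 + (I*√330801 + (8 - 16))) = 1/(3635510 + (I*√330801 - 8)) = 1/(3635510 + (-8 + I*√330801)) = 1/(3635502 + I*√330801)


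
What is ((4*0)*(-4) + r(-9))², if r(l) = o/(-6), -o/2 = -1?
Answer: ⅑ ≈ 0.11111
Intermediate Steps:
o = 2 (o = -2*(-1) = 2)
r(l) = -⅓ (r(l) = 2/(-6) = 2*(-⅙) = -⅓)
((4*0)*(-4) + r(-9))² = ((4*0)*(-4) - ⅓)² = (0*(-4) - ⅓)² = (0 - ⅓)² = (-⅓)² = ⅑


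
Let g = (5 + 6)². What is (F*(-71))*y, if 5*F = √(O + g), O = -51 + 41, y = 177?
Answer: -12567*√111/5 ≈ -26480.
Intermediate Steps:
g = 121 (g = 11² = 121)
O = -10
F = √111/5 (F = √(-10 + 121)/5 = √111/5 ≈ 2.1071)
(F*(-71))*y = ((√111/5)*(-71))*177 = -71*√111/5*177 = -12567*√111/5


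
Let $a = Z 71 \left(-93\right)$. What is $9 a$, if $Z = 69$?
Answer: $-4100463$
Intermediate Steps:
$a = -455607$ ($a = 69 \cdot 71 \left(-93\right) = 4899 \left(-93\right) = -455607$)
$9 a = 9 \left(-455607\right) = -4100463$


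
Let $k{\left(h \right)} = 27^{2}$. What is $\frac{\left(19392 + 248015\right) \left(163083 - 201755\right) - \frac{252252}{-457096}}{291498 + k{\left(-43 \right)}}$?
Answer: $- \frac{1181726118193033}{33393948198} \approx -35387.0$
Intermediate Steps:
$k{\left(h \right)} = 729$
$\frac{\left(19392 + 248015\right) \left(163083 - 201755\right) - \frac{252252}{-457096}}{291498 + k{\left(-43 \right)}} = \frac{\left(19392 + 248015\right) \left(163083 - 201755\right) - \frac{252252}{-457096}}{291498 + 729} = \frac{267407 \left(-38672\right) - - \frac{63063}{114274}}{292227} = \left(-10341163504 + \frac{63063}{114274}\right) \frac{1}{292227} = \left(- \frac{1181726118193033}{114274}\right) \frac{1}{292227} = - \frac{1181726118193033}{33393948198}$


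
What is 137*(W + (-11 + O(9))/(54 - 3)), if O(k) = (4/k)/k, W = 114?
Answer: 64396439/4131 ≈ 15589.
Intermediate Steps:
O(k) = 4/k²
137*(W + (-11 + O(9))/(54 - 3)) = 137*(114 + (-11 + 4/9²)/(54 - 3)) = 137*(114 + (-11 + 4*(1/81))/51) = 137*(114 + (-11 + 4/81)*(1/51)) = 137*(114 - 887/81*1/51) = 137*(114 - 887/4131) = 137*(470047/4131) = 64396439/4131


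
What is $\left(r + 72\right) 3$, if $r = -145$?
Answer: $-219$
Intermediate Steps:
$\left(r + 72\right) 3 = \left(-145 + 72\right) 3 = \left(-73\right) 3 = -219$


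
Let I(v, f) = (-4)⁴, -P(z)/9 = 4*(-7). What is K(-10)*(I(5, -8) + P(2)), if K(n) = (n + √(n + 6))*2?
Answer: -10160 + 2032*I ≈ -10160.0 + 2032.0*I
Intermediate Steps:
P(z) = 252 (P(z) = -36*(-7) = -9*(-28) = 252)
K(n) = 2*n + 2*√(6 + n) (K(n) = (n + √(6 + n))*2 = 2*n + 2*√(6 + n))
I(v, f) = 256
K(-10)*(I(5, -8) + P(2)) = (2*(-10) + 2*√(6 - 10))*(256 + 252) = (-20 + 2*√(-4))*508 = (-20 + 2*(2*I))*508 = (-20 + 4*I)*508 = -10160 + 2032*I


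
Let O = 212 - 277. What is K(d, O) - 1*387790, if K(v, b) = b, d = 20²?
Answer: -387855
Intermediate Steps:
d = 400
O = -65
K(d, O) - 1*387790 = -65 - 1*387790 = -65 - 387790 = -387855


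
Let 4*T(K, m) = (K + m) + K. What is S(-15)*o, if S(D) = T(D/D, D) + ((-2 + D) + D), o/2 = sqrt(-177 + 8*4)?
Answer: -141*I*sqrt(145)/2 ≈ -848.93*I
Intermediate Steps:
T(K, m) = K/2 + m/4 (T(K, m) = ((K + m) + K)/4 = (m + 2*K)/4 = K/2 + m/4)
o = 2*I*sqrt(145) (o = 2*sqrt(-177 + 8*4) = 2*sqrt(-177 + 32) = 2*sqrt(-145) = 2*(I*sqrt(145)) = 2*I*sqrt(145) ≈ 24.083*I)
S(D) = -3/2 + 9*D/4 (S(D) = ((D/D)/2 + D/4) + ((-2 + D) + D) = ((1/2)*1 + D/4) + (-2 + 2*D) = (1/2 + D/4) + (-2 + 2*D) = -3/2 + 9*D/4)
S(-15)*o = (-3/2 + (9/4)*(-15))*(2*I*sqrt(145)) = (-3/2 - 135/4)*(2*I*sqrt(145)) = -141*I*sqrt(145)/2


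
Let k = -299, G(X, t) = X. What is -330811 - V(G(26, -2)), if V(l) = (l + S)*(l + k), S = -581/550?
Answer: -178200763/550 ≈ -3.2400e+5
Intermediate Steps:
S = -581/550 (S = -581*1/550 = -581/550 ≈ -1.0564)
V(l) = (-299 + l)*(-581/550 + l) (V(l) = (l - 581/550)*(l - 299) = (-581/550 + l)*(-299 + l) = (-299 + l)*(-581/550 + l))
-330811 - V(G(26, -2)) = -330811 - (173719/550 + 26² - 165031/550*26) = -330811 - (173719/550 + 676 - 2145403/275) = -330811 - 1*(-3745287/550) = -330811 + 3745287/550 = -178200763/550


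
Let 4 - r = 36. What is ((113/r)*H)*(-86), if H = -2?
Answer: -4859/8 ≈ -607.38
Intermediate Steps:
r = -32 (r = 4 - 1*36 = 4 - 36 = -32)
((113/r)*H)*(-86) = ((113/(-32))*(-2))*(-86) = ((113*(-1/32))*(-2))*(-86) = -113/32*(-2)*(-86) = (113/16)*(-86) = -4859/8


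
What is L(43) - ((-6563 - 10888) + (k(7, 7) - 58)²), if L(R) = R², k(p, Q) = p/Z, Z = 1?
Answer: 16699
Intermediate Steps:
k(p, Q) = p (k(p, Q) = p/1 = p*1 = p)
L(43) - ((-6563 - 10888) + (k(7, 7) - 58)²) = 43² - ((-6563 - 10888) + (7 - 58)²) = 1849 - (-17451 + (-51)²) = 1849 - (-17451 + 2601) = 1849 - 1*(-14850) = 1849 + 14850 = 16699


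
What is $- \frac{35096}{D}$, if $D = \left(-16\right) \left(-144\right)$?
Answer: $- \frac{4387}{288} \approx -15.233$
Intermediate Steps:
$D = 2304$
$- \frac{35096}{D} = - \frac{35096}{2304} = \left(-35096\right) \frac{1}{2304} = - \frac{4387}{288}$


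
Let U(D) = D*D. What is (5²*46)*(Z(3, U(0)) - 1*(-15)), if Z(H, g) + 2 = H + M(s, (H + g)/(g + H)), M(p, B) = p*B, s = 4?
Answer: 23000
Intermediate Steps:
U(D) = D²
M(p, B) = B*p
Z(H, g) = 2 + H (Z(H, g) = -2 + (H + ((H + g)/(g + H))*4) = -2 + (H + ((H + g)/(H + g))*4) = -2 + (H + 1*4) = -2 + (H + 4) = -2 + (4 + H) = 2 + H)
(5²*46)*(Z(3, U(0)) - 1*(-15)) = (5²*46)*((2 + 3) - 1*(-15)) = (25*46)*(5 + 15) = 1150*20 = 23000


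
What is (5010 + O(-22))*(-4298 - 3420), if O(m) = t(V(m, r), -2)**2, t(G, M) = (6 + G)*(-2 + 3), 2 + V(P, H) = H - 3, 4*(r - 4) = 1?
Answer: -311039259/8 ≈ -3.8880e+7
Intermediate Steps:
r = 17/4 (r = 4 + (1/4)*1 = 4 + 1/4 = 17/4 ≈ 4.2500)
V(P, H) = -5 + H (V(P, H) = -2 + (H - 3) = -2 + (-3 + H) = -5 + H)
t(G, M) = 6 + G (t(G, M) = (6 + G)*1 = 6 + G)
O(m) = 441/16 (O(m) = (6 + (-5 + 17/4))**2 = (6 - 3/4)**2 = (21/4)**2 = 441/16)
(5010 + O(-22))*(-4298 - 3420) = (5010 + 441/16)*(-4298 - 3420) = (80601/16)*(-7718) = -311039259/8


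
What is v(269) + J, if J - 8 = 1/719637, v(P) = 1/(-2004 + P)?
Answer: 9987843658/1248570195 ≈ 7.9994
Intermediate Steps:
J = 5757097/719637 (J = 8 + 1/719637 = 5757097/719637 ≈ 8.0000)
v(269) + J = 1/(-2004 + 269) + 5757097/719637 = 1/(-1735) + 5757097/719637 = -1/1735 + 5757097/719637 = 9987843658/1248570195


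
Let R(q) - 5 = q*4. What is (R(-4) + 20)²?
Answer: 81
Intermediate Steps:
R(q) = 5 + 4*q (R(q) = 5 + q*4 = 5 + 4*q)
(R(-4) + 20)² = ((5 + 4*(-4)) + 20)² = ((5 - 16) + 20)² = (-11 + 20)² = 9² = 81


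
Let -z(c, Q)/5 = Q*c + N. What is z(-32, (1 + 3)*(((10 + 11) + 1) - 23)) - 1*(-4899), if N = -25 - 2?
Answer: 4394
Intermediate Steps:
N = -27
z(c, Q) = 135 - 5*Q*c (z(c, Q) = -5*(Q*c - 27) = -5*(-27 + Q*c) = 135 - 5*Q*c)
z(-32, (1 + 3)*(((10 + 11) + 1) - 23)) - 1*(-4899) = (135 - 5*(1 + 3)*(((10 + 11) + 1) - 23)*(-32)) - 1*(-4899) = (135 - 5*4*((21 + 1) - 23)*(-32)) + 4899 = (135 - 5*4*(22 - 23)*(-32)) + 4899 = (135 - 5*4*(-1)*(-32)) + 4899 = (135 - 5*(-4)*(-32)) + 4899 = (135 - 640) + 4899 = -505 + 4899 = 4394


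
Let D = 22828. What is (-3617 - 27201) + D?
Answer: -7990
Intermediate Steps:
(-3617 - 27201) + D = (-3617 - 27201) + 22828 = -30818 + 22828 = -7990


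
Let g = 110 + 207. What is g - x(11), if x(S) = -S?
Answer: 328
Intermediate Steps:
g = 317
g - x(11) = 317 - (-1)*11 = 317 - 1*(-11) = 317 + 11 = 328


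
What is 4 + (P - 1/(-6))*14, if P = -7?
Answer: -275/3 ≈ -91.667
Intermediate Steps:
4 + (P - 1/(-6))*14 = 4 + (-7 - 1/(-6))*14 = 4 + (-7 - 1*(-⅙))*14 = 4 + (-7 + ⅙)*14 = 4 - 41/6*14 = 4 - 287/3 = -275/3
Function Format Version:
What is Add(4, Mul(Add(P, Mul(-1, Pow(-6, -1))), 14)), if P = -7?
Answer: Rational(-275, 3) ≈ -91.667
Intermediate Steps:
Add(4, Mul(Add(P, Mul(-1, Pow(-6, -1))), 14)) = Add(4, Mul(Add(-7, Mul(-1, Pow(-6, -1))), 14)) = Add(4, Mul(Add(-7, Mul(-1, Rational(-1, 6))), 14)) = Add(4, Mul(Add(-7, Rational(1, 6)), 14)) = Add(4, Mul(Rational(-41, 6), 14)) = Add(4, Rational(-287, 3)) = Rational(-275, 3)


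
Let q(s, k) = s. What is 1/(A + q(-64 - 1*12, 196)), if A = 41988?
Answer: 1/41912 ≈ 2.3860e-5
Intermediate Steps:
1/(A + q(-64 - 1*12, 196)) = 1/(41988 + (-64 - 1*12)) = 1/(41988 + (-64 - 12)) = 1/(41988 - 76) = 1/41912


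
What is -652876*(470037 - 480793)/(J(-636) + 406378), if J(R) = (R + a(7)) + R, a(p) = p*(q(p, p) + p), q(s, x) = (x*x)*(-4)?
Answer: 7022334256/403783 ≈ 17391.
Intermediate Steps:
q(s, x) = -4*x² (q(s, x) = x²*(-4) = -4*x²)
a(p) = p*(p - 4*p²) (a(p) = p*(-4*p² + p) = p*(p - 4*p²))
J(R) = -1323 + 2*R (J(R) = (R + 7²*(1 - 4*7)) + R = (R + 49*(1 - 28)) + R = (R + 49*(-27)) + R = (R - 1323) + R = (-1323 + R) + R = -1323 + 2*R)
-652876*(470037 - 480793)/(J(-636) + 406378) = -652876*(470037 - 480793)/((-1323 + 2*(-636)) + 406378) = -652876*(-10756/((-1323 - 1272) + 406378)) = -652876*(-10756/(-2595 + 406378)) = -652876/(403783*(-1/10756)) = -652876/(-403783/10756) = -652876*(-10756/403783) = 7022334256/403783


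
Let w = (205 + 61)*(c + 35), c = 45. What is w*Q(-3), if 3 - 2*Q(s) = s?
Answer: 63840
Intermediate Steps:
Q(s) = 3/2 - s/2
w = 21280 (w = (205 + 61)*(45 + 35) = 266*80 = 21280)
w*Q(-3) = 21280*(3/2 - ½*(-3)) = 21280*(3/2 + 3/2) = 21280*3 = 63840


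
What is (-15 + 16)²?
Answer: 1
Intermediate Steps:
(-15 + 16)² = 1² = 1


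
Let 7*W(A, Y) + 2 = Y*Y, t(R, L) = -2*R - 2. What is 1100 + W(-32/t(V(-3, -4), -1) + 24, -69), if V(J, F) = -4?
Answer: 12459/7 ≈ 1779.9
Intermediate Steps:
t(R, L) = -2 - 2*R
W(A, Y) = -2/7 + Y²/7 (W(A, Y) = -2/7 + (Y*Y)/7 = -2/7 + Y²/7)
1100 + W(-32/t(V(-3, -4), -1) + 24, -69) = 1100 + (-2/7 + (⅐)*(-69)²) = 1100 + (-2/7 + (⅐)*4761) = 1100 + (-2/7 + 4761/7) = 1100 + 4759/7 = 12459/7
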